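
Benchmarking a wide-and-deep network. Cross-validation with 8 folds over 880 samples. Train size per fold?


Fold size = 880/8 = 110
Training per fold = 880 - 110 = 770

770


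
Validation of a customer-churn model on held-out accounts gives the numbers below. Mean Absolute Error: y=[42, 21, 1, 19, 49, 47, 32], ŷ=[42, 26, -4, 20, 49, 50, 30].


Absolute errors: |42-42|=0, |21-26|=5, |1+ 4|=5, |19-20|=1, |49-49|=0, |47-50|=3, |32-30|=2
Sum = 16
MAE = 16/7 = 16/7

16/7


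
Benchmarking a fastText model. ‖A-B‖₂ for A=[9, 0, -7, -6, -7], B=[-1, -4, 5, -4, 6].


d = √((9+ 1)² + (0+ 4)² + (-7-5)² + (-6+ 4)² + (-7-6)²)
  = √(100 + 16 + 144 + 4 + 169)
  = √433 = 20.8087

20.8087


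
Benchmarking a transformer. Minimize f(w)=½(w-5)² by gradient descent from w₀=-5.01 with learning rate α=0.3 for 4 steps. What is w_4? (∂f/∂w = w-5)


step 1: grad = -5.01-5 = -10.01; w = -5.01 - 0.3·(-10.01) = -2.007
step 2: grad = -2.007-5 = -7.007; w = -2.007 - 0.3·(-7.007) = 0.0951
step 3: grad = 0.0951-5 = -4.9049; w = 0.0951 - 0.3·(-4.9049) = 1.56657
step 4: grad = 1.56657-5 = -3.43343; w = 1.56657 - 0.3·(-3.43343) = 2.596599

2.596599


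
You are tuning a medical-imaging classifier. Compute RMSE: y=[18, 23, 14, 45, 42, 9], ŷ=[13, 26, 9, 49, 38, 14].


MSE = 116/6 = 19.3333
RMSE = √(116/6) = 4.397

4.397


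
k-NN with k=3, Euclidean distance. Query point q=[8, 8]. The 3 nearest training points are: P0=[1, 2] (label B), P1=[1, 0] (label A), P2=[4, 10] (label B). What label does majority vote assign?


d(q,P0) = 9.2195  (label B)
d(q,P1) = 10.6301  (label A)
d(q,P2) = 4.4721  (label B)
Votes: A=1, B=2
Majority → B

B


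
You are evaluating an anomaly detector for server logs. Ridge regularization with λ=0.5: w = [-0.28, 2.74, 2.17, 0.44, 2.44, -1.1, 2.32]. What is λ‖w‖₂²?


‖w‖₂² = (-0.28)² + (2.74)² + (2.17)² + (0.44)² + (2.44)² + (-1.1)² + (2.32)²
     = 0.0784 + 7.5076 + 4.7089 + 0.1936 + 5.9536 + 1.21 + 5.3824
     = 25.0345
λ·‖w‖₂² = 0.5·25.0345 = 12.51725

12.51725


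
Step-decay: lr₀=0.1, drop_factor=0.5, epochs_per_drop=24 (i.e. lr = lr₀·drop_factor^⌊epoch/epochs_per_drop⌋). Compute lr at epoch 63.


n_drops = ⌊63/24⌋ = 2
lr = 0.1·0.5^2 = 0.1·0.25 = 0.025

0.025


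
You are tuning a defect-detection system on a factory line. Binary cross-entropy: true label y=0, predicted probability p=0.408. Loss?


BCE = -[y·ln(p) + (1-y)·ln(1-p)]
= -0 - 1·ln(1-0.408)
= -ln(0.592) = 0.5242

0.5242


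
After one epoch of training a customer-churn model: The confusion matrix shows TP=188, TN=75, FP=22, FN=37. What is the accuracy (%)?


Accuracy = (TP+TN)/(TP+TN+FP+FN)
= (188+75)/(322)
= 263/322 = 81.68%

81.68%


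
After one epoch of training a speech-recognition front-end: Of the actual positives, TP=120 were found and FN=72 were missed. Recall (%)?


Recall = TP/(TP+FN)
= 120/(120+72)
= 120/192 = 62.5%

62.5%


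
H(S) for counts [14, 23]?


Probabilities: [14/37, 23/37] ≈ [0.3784, 0.6216]
H = -((14/37)·log₂(14/37) + (23/37)·log₂(23/37))
  = 0.9569 bits

0.9569 bits


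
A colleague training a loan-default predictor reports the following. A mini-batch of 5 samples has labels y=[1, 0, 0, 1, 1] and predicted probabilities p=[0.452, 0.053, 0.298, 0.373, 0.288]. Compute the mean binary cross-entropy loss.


L[0] = -ln(0.452) = 0.7941
L[1] = -ln(1-0.053) = -ln(0.947) = 0.0545
L[2] = -ln(1-0.298) = -ln(0.702) = 0.3538
L[3] = -ln(0.373) = 0.9862
L[4] = -ln(0.288) = 1.2448
mean = (0.7941 + 0.0545 + 0.3538 + 0.9862 + 1.2448)/5 = 0.6867

0.6867


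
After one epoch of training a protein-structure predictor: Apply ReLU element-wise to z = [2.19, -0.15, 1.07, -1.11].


ReLU(2.19) = max(0, 2.19) = 2.19
ReLU(-0.15) = max(0, -0.15) = 0.0
ReLU(1.07) = max(0, 1.07) = 1.07
ReLU(-1.11) = max(0, -1.11) = 0.0
result = [2.19, 0.0, 1.07, 0.0]

[2.19, 0.0, 1.07, 0.0]


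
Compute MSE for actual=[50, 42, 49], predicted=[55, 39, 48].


Squared errors: (50-55)²=25, (42-39)²=9, (49-48)²=1
Sum = 35
MSE = 35/3 = 35/3

35/3


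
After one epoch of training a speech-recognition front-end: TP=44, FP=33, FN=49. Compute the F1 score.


Precision = 44/77 = 0.5714
Recall = 44/93 = 0.4731
F1 = 2·P·R/(P+R) = 2·TP/(2·TP+FP+FN) = 88/(88+33+49) = 88/170 = 0.5176

0.5176


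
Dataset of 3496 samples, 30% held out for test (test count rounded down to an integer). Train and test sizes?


Test = ⌊3496·30/100⌋ = 1048
Train = 3496 - 1048 = 2448

Train: 2448, Test: 1048


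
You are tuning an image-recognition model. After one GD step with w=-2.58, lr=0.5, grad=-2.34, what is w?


w_new = w - α·∇
= -2.58 - 0.5·-2.34
= -2.58 + 1.17
= -1.41

-1.41


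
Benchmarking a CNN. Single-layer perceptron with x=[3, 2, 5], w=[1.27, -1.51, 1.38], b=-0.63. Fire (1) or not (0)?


z = (3)·(1.27) + (2)·(-1.51) + (5)·(1.38) - 0.63
  = 7.06
step(z) = 1 (z≥0)

1


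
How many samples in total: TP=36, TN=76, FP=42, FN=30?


Total = TP + TN + FP + FN
= 36 + 76 + 42 + 30
= 184
(Predicted positive: 78, predicted negative: 106)

184


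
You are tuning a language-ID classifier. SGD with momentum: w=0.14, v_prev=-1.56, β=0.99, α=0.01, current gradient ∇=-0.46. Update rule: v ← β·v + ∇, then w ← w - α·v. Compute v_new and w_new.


v_new = 0.99·-1.56 - 0.46 = -1.5444 - 0.46 = -2.0044
w_new = 0.14 - 0.01·-2.0044 = 0.14 + 0.020044 = 0.160044

v_new=-2.0044, w_new=0.160044


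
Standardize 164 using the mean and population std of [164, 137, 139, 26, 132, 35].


μ = 105.5, σ = 54.0517
z = (164 - 105.5)/54.0517 = 1.0823

1.0823


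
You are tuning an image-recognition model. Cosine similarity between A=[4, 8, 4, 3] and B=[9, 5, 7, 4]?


A·B = 4·9 + 8·5 + 4·7 + 3·4 = 116
‖A‖ = √105 = 10.247, ‖B‖ = √171 = 13.0767
cos = 116/(√105·√171) = 116/√17955 = 0.8657

0.8657


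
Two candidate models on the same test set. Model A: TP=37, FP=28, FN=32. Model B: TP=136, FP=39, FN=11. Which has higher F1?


Model A: P=37/65=0.5692, R=37/69=0.5362, F1=2PR/(P+R)=2TP/(2TP+FP+FN)=74/134=0.5522
Model B: P=136/175=0.7771, R=136/147=0.9252, F1=2PR/(P+R)=2TP/(2TP+FP+FN)=272/322=0.8447
0.5522 < 0.8447 → Model B

Model B


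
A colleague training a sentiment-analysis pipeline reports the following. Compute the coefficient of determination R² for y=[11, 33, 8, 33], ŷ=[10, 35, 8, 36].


ȳ = 21.25
SS_res = Σ(y-ŷ)² = 14
SS_tot = Σ(y-ȳ)² = 556.75
R² = 1 - SS_res/SS_tot = 1 - 0.0251 = 0.9749

0.9749


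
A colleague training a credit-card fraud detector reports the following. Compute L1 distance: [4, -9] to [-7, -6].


d = |4+ 7| + |-9+ 6|
  = 11 + 3
  = 14

14


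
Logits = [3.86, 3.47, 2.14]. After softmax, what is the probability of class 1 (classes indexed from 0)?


Exponentials: e^3.86=47.4654, e^3.47=32.1367, e^2.14=8.4994
Sum = 88.1015
Softmax = [0.5388, 0.3648, 0.0965]
p[1] = 32.1367/88.1015 = 0.3648

0.3648


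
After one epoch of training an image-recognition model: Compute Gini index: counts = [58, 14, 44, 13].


Probabilities: [58/129, 14/129, 44/129, 13/129] ≈ [0.4496, 0.1085, 0.3411, 0.1008]
Σpᵢ² = (3364 + 196 + 1936 + 169)/129² = 5665/16641
Gini = 1 - Σpᵢ² = 1 - 5665/16641 = 0.6596

0.6596


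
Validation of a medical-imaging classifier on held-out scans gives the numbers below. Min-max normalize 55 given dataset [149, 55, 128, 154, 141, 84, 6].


min=6, max=154
(55-6)/(154-6) = 49/148 = 0.3311

0.3311


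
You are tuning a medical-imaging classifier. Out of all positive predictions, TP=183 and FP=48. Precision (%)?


Precision = TP/(TP+FP)
= 183/(183+48)
= 183/231 = 79.22%

79.22%


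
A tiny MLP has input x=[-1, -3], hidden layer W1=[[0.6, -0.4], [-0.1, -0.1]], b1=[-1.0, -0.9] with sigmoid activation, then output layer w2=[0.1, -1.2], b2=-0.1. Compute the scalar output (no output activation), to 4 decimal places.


z1[0] = (0.6)·(-1) + (-0.4)·(-3) - 1.0 = -0.4
z1[1] = (-0.1)·(-1) + (-0.1)·(-3) - 0.9 = -0.5
h = sigmoid(z1) = [0.4013, 0.3775]
output = (0.1)·(0.4013) + (-1.2)·(0.3775) - 0.1 = -0.5129

-0.5129


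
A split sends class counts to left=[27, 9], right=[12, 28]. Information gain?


Parent = [39, 37], H_parent = 0.9995
H_left = 0.8113 (n=36), H_right = 0.8813 (n=40)
H_children = (36/76)·0.8113 + (40/76)·0.8813 = 0.8481
IG = 0.9995 - 0.8481 = 0.1514

0.1514


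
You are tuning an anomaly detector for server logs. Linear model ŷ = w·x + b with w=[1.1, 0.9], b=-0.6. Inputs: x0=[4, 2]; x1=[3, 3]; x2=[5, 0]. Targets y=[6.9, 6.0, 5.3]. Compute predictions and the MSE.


ŷ0 = (1.1)·(4) + (0.9)·(2) - 0.6 = 5.6
ŷ1 = (1.1)·(3) + (0.9)·(3) - 0.6 = 5.4
ŷ2 = (1.1)·(5) + (0.9)·(0) - 0.6 = 4.9
errors² = [1.69, 0.36, 0.16]
MSE = 2.2100/3 = 0.7367

0.7367


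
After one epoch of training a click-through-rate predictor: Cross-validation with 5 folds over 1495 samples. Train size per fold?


Fold size = 1495/5 = 299
Training per fold = 1495 - 299 = 1196

1196


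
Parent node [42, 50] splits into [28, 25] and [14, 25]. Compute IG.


Parent = [42, 50], H_parent = 0.9945
H_left = 0.9977 (n=53), H_right = 0.9418 (n=39)
H_children = (53/92)·0.9977 + (39/92)·0.9418 = 0.974
IG = 0.9945 - 0.974 = 0.0205

0.0205


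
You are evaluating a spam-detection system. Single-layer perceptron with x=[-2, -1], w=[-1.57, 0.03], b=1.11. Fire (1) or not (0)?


z = (-2)·(-1.57) + (-1)·(0.03) + 1.11
  = 4.22
step(z) = 1 (z≥0)

1


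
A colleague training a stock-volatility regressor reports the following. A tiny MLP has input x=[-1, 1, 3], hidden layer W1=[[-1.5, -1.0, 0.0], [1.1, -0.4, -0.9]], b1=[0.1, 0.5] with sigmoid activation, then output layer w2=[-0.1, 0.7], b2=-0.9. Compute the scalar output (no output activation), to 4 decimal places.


z1[0] = (-1.5)·(-1) + (-1.0)·(1) + (0.0)·(3) + 0.1 = 0.6
z1[1] = (1.1)·(-1) + (-0.4)·(1) + (-0.9)·(3) + 0.5 = -3.7
h = sigmoid(z1) = [0.6457, 0.0241]
output = (-0.1)·(0.6457) + (0.7)·(0.0241) - 0.9 = -0.9477

-0.9477


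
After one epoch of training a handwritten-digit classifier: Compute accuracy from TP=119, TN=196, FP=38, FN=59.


Accuracy = (TP+TN)/(TP+TN+FP+FN)
= (119+196)/(412)
= 315/412 = 76.46%

76.46%


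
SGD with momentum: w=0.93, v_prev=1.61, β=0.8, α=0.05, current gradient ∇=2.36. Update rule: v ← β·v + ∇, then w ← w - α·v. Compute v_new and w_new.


v_new = 0.8·1.61 + 2.36 = 1.288 + 2.36 = 3.648
w_new = 0.93 - 0.05·3.648 = 0.93 - 0.1824 = 0.7476

v_new=3.648, w_new=0.7476


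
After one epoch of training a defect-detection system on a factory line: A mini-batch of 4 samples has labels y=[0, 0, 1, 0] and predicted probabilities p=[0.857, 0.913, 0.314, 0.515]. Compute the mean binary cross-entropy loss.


L[0] = -ln(1-0.857) = -ln(0.143) = 1.9449
L[1] = -ln(1-0.913) = -ln(0.087) = 2.4418
L[2] = -ln(0.314) = 1.1584
L[3] = -ln(1-0.515) = -ln(0.485) = 0.7236
mean = (1.9449 + 2.4418 + 1.1584 + 0.7236)/4 = 1.5672

1.5672


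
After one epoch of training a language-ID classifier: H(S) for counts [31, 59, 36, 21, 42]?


Probabilities: [31/189, 59/189, 36/189, 21/189, 42/189] ≈ [0.164, 0.3122, 0.1905, 0.1111, 0.2222]
H = -((31/189)·log₂(31/189) + (59/189)·log₂(59/189) + (36/189)·log₂(36/189) + (21/189)·log₂(21/189) + (42/189)·log₂(42/189))
  = 2.2422 bits

2.2422 bits


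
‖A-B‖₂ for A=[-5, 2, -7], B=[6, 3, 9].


d = √((-5-6)² + (2-3)² + (-7-9)²)
  = √(121 + 1 + 256)
  = √378 = 19.4422

19.4422


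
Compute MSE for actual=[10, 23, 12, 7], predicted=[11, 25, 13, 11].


Squared errors: (10-11)²=1, (23-25)²=4, (12-13)²=1, (7-11)²=16
Sum = 22
MSE = 22/4 = 11/2

11/2


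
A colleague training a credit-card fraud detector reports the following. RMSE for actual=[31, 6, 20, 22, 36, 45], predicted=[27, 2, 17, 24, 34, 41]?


MSE = 65/6 = 10.8333
RMSE = √(65/6) = 3.2914

3.2914


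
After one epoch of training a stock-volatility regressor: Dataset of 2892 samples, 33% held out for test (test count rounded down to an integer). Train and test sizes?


Test = ⌊2892·33/100⌋ = 954
Train = 2892 - 954 = 1938

Train: 1938, Test: 954


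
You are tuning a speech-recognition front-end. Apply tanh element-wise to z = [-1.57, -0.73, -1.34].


tanh(-1.57) = -0.917
tanh(-0.73) = -0.6231
tanh(-1.34) = -0.8717
result = [-0.917, -0.6231, -0.8717]

[-0.917, -0.6231, -0.8717]


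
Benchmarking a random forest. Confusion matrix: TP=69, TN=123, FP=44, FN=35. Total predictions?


Total = TP + TN + FP + FN
= 69 + 123 + 44 + 35
= 271
(Predicted positive: 113, predicted negative: 158)

271


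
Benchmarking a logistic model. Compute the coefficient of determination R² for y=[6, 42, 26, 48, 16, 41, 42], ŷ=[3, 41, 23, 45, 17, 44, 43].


ȳ = 31.5714
SS_res = Σ(y-ŷ)² = 39
SS_tot = Σ(y-ȳ)² = 1503.71
R² = 1 - SS_res/SS_tot = 1 - 0.0259 = 0.9741

0.9741


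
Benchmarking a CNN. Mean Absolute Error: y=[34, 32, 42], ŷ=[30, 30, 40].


Absolute errors: |34-30|=4, |32-30|=2, |42-40|=2
Sum = 8
MAE = 8/3 = 8/3

8/3


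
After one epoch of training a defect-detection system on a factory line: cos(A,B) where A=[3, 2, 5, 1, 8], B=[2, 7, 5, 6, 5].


A·B = 3·2 + 2·7 + 5·5 + 1·6 + 8·5 = 91
‖A‖ = √103 = 10.1489, ‖B‖ = √139 = 11.7898
cos = 91/(√103·√139) = 91/√14317 = 0.7605

0.7605


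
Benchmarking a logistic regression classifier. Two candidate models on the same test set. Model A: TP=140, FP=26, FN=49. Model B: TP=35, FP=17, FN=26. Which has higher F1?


Model A: P=140/166=0.8434, R=140/189=0.7407, F1=2PR/(P+R)=2TP/(2TP+FP+FN)=280/355=0.7887
Model B: P=35/52=0.6731, R=35/61=0.5738, F1=2PR/(P+R)=2TP/(2TP+FP+FN)=70/113=0.6195
0.7887 > 0.6195 → Model A

Model A


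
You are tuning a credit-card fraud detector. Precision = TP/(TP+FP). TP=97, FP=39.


Precision = TP/(TP+FP)
= 97/(97+39)
= 97/136 = 71.32%

71.32%


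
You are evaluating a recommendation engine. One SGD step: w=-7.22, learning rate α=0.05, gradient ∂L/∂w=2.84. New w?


w_new = w - α·∇
= -7.22 - 0.05·2.84
= -7.22 - 0.142
= -7.362

-7.362


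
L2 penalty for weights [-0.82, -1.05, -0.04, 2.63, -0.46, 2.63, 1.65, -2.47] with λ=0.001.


‖w‖₂² = (-0.82)² + (-1.05)² + (-0.04)² + (2.63)² + (-0.46)² + (2.63)² + (1.65)² + (-2.47)²
     = 0.6724 + 1.1025 + 0.0016 + 6.9169 + 0.2116 + 6.9169 + 2.7225 + 6.1009
     = 24.6453
λ·‖w‖₂² = 0.001·24.6453 = 0.024645

0.024645


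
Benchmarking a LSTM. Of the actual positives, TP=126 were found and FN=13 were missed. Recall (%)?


Recall = TP/(TP+FN)
= 126/(126+13)
= 126/139 = 90.65%

90.65%


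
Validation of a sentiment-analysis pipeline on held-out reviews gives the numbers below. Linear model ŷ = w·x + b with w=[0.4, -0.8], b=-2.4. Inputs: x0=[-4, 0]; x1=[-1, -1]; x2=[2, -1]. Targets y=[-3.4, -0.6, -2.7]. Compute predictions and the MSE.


ŷ0 = (0.4)·(-4) + (-0.8)·(0) - 2.4 = -4.0
ŷ1 = (0.4)·(-1) + (-0.8)·(-1) - 2.4 = -2.0
ŷ2 = (0.4)·(2) + (-0.8)·(-1) - 2.4 = -0.8
errors² = [0.36, 1.96, 3.61]
MSE = 5.9300/3 = 1.9767

1.9767


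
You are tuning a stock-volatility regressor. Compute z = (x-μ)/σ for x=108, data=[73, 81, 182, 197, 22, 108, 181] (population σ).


μ = 120.5714, σ = 62.0711
z = (108 - 120.5714)/62.0711 = -0.2025

-0.2025


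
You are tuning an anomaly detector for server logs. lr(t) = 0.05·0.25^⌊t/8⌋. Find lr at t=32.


n_drops = ⌊32/8⌋ = 4
lr = 0.05·0.25^4 = 0.05·0.00390625 = 0.0001953125

0.0001953125


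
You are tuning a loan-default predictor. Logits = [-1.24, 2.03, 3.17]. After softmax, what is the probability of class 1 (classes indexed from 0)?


Exponentials: e^-1.24=0.2894, e^2.03=7.6141, e^3.17=23.8075
Sum = 31.711
Softmax = [0.0091, 0.2401, 0.7508]
p[1] = 7.6141/31.711 = 0.2401

0.2401


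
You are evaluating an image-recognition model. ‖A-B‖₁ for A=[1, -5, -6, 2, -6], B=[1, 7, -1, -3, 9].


d = |1-1| + |-5-7| + |-6+ 1| + |2+ 3| + |-6-9|
  = 0 + 12 + 5 + 5 + 15
  = 37

37


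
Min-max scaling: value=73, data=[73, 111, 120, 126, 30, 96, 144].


min=30, max=144
(73-30)/(144-30) = 43/114 = 0.3772

0.3772


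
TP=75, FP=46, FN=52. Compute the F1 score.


Precision = 75/121 = 0.6198
Recall = 75/127 = 0.5906
F1 = 2·P·R/(P+R) = 2·TP/(2·TP+FP+FN) = 150/(150+46+52) = 150/248 = 0.6048

0.6048


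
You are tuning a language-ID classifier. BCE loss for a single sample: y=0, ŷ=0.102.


BCE = -[y·ln(p) + (1-y)·ln(1-p)]
= -0 - 1·ln(1-0.102)
= -ln(0.898) = 0.1076

0.1076


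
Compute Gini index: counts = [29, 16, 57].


Probabilities: [29/102, 16/102, 57/102] ≈ [0.2843, 0.1569, 0.5588]
Σpᵢ² = (841 + 256 + 3249)/102² = 4346/10404
Gini = 1 - Σpᵢ² = 1 - 4346/10404 = 0.5823

0.5823


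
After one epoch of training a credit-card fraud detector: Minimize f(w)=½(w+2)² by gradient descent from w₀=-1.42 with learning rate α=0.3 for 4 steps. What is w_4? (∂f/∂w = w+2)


step 1: grad = -1.42+2 = 0.58; w = -1.42 - 0.3·(0.58) = -1.594
step 2: grad = -1.594+2 = 0.406; w = -1.594 - 0.3·(0.406) = -1.7158
step 3: grad = -1.7158+2 = 0.2842; w = -1.7158 - 0.3·(0.2842) = -1.80106
step 4: grad = -1.80106+2 = 0.19894; w = -1.80106 - 0.3·(0.19894) = -1.860742

-1.860742


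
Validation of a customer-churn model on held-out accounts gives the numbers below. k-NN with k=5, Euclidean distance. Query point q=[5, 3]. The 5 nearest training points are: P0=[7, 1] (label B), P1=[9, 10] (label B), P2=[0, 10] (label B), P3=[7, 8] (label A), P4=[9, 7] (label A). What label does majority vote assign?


d(q,P0) = 2.8284  (label B)
d(q,P1) = 8.0623  (label B)
d(q,P2) = 8.6023  (label B)
d(q,P3) = 5.3852  (label A)
d(q,P4) = 5.6569  (label A)
Votes: A=2, B=3
Majority → B

B


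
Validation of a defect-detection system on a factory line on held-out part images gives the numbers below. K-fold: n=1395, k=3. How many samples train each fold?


Fold size = 1395/3 = 465
Training per fold = 1395 - 465 = 930

930


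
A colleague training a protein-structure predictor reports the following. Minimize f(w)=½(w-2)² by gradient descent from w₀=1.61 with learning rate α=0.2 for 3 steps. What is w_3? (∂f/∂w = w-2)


step 1: grad = 1.61-2 = -0.39; w = 1.61 - 0.2·(-0.39) = 1.688
step 2: grad = 1.688-2 = -0.312; w = 1.688 - 0.2·(-0.312) = 1.7504
step 3: grad = 1.7504-2 = -0.2496; w = 1.7504 - 0.2·(-0.2496) = 1.80032

1.80032


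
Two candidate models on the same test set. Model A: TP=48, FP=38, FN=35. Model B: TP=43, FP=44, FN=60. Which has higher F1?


Model A: P=48/86=0.5581, R=48/83=0.5783, F1=2PR/(P+R)=2TP/(2TP+FP+FN)=96/169=0.568
Model B: P=43/87=0.4943, R=43/103=0.4175, F1=2PR/(P+R)=2TP/(2TP+FP+FN)=86/190=0.4526
0.568 > 0.4526 → Model A

Model A


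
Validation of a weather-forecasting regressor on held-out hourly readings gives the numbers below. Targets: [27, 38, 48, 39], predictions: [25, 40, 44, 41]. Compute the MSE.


Squared errors: (27-25)²=4, (38-40)²=4, (48-44)²=16, (39-41)²=4
Sum = 28
MSE = 28/4 = 7

7


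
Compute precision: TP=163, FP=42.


Precision = TP/(TP+FP)
= 163/(163+42)
= 163/205 = 79.51%

79.51%


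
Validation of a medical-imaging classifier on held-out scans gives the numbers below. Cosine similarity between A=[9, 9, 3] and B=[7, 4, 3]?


A·B = 9·7 + 9·4 + 3·3 = 108
‖A‖ = √171 = 13.0767, ‖B‖ = √74 = 8.6023
cos = 108/(√171·√74) = 108/√12654 = 0.9601

0.9601


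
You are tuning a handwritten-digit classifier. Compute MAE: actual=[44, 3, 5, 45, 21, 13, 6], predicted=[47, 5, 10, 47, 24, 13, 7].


Absolute errors: |44-47|=3, |3-5|=2, |5-10|=5, |45-47|=2, |21-24|=3, |13-13|=0, |6-7|=1
Sum = 16
MAE = 16/7 = 16/7

16/7


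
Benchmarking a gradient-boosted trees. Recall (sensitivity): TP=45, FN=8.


Recall = TP/(TP+FN)
= 45/(45+8)
= 45/53 = 84.91%

84.91%


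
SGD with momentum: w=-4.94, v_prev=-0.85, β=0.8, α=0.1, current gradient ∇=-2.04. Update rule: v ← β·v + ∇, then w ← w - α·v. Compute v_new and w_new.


v_new = 0.8·-0.85 - 2.04 = -0.68 - 2.04 = -2.72
w_new = -4.94 - 0.1·-2.72 = -4.94 + 0.272 = -4.668

v_new=-2.72, w_new=-4.668


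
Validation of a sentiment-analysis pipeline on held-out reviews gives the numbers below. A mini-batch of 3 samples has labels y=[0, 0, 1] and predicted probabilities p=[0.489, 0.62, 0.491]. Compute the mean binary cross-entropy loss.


L[0] = -ln(1-0.489) = -ln(0.511) = 0.6714
L[1] = -ln(1-0.62) = -ln(0.38) = 0.9676
L[2] = -ln(0.491) = 0.7113
mean = (0.6714 + 0.9676 + 0.7113)/3 = 0.7834

0.7834


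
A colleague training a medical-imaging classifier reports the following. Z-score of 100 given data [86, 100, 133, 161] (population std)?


μ = 120, σ = 29.1805
z = (100 - 120)/29.1805 = -0.6854

-0.6854


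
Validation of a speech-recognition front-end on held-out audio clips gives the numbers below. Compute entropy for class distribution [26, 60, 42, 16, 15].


Probabilities: [26/159, 60/159, 42/159, 16/159, 15/159] ≈ [0.1635, 0.3774, 0.2642, 0.1006, 0.0943]
H = -((26/159)·log₂(26/159) + (60/159)·log₂(60/159) + (42/159)·log₂(42/159) + (16/159)·log₂(16/159) + (15/159)·log₂(15/159))
  = 2.1198 bits

2.1198 bits


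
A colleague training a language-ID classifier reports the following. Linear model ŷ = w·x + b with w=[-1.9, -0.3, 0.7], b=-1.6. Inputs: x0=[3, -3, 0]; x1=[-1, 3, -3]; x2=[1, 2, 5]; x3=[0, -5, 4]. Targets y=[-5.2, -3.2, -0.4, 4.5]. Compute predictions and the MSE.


ŷ0 = (-1.9)·(3) + (-0.3)·(-3) + (0.7)·(0) - 1.6 = -6.4
ŷ1 = (-1.9)·(-1) + (-0.3)·(3) + (0.7)·(-3) - 1.6 = -2.7
ŷ2 = (-1.9)·(1) + (-0.3)·(2) + (0.7)·(5) - 1.6 = -0.6
ŷ3 = (-1.9)·(0) + (-0.3)·(-5) + (0.7)·(4) - 1.6 = 2.7
errors² = [1.44, 0.25, 0.04, 3.24]
MSE = 4.9700/4 = 1.2425

1.2425


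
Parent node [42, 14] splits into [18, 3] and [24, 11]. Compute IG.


Parent = [42, 14], H_parent = 0.8113
H_left = 0.5917 (n=21), H_right = 0.8981 (n=35)
H_children = (21/56)·0.5917 + (35/56)·0.8981 = 0.7832
IG = 0.8113 - 0.7832 = 0.0281

0.0281


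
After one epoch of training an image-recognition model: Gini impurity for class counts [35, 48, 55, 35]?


Probabilities: [35/173, 48/173, 55/173, 35/173] ≈ [0.2023, 0.2775, 0.3179, 0.2023]
Σpᵢ² = (1225 + 2304 + 3025 + 1225)/173² = 7779/29929
Gini = 1 - Σpᵢ² = 1 - 7779/29929 = 0.7401

0.7401


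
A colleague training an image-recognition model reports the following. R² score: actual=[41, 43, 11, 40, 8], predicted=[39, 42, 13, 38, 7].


ȳ = 28.6
SS_res = Σ(y-ŷ)² = 14
SS_tot = Σ(y-ȳ)² = 1225.2
R² = 1 - SS_res/SS_tot = 1 - 0.0114 = 0.9886

0.9886


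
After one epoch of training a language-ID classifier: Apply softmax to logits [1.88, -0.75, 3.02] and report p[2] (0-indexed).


Exponentials: e^1.88=6.5535, e^-0.75=0.4724, e^3.02=20.4913
Sum = 27.5172
Softmax = [0.2382, 0.0172, 0.7447]
p[2] = 20.4913/27.5172 = 0.7447

0.7447


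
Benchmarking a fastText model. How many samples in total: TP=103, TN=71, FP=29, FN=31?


Total = TP + TN + FP + FN
= 103 + 71 + 29 + 31
= 234
(Predicted positive: 132, predicted negative: 102)

234


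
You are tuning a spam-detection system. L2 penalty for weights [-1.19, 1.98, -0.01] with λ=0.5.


‖w‖₂² = (-1.19)² + (1.98)² + (-0.01)²
     = 1.4161 + 3.9204 + 0.0001
     = 5.3366
λ·‖w‖₂² = 0.5·5.3366 = 2.6683

2.6683


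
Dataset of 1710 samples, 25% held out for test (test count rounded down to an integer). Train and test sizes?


Test = ⌊1710·25/100⌋ = 427
Train = 1710 - 427 = 1283

Train: 1283, Test: 427


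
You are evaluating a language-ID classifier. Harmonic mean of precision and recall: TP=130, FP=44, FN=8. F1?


Precision = 130/174 = 0.7471
Recall = 130/138 = 0.942
F1 = 2·P·R/(P+R) = 2·TP/(2·TP+FP+FN) = 260/(260+44+8) = 260/312 = 0.8333

0.8333


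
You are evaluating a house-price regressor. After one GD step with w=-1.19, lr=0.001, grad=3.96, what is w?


w_new = w - α·∇
= -1.19 - 0.001·3.96
= -1.19 - 0.00396
= -1.19396

-1.19396


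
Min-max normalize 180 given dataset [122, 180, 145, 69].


min=69, max=180
(180-69)/(180-69) = 111/111 = 1.0

1.0


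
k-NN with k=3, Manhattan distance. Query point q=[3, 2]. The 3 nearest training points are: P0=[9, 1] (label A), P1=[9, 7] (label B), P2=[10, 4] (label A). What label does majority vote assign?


d(q,P0) = 7  (label A)
d(q,P1) = 11  (label B)
d(q,P2) = 9  (label A)
Votes: A=2, B=1
Majority → A

A


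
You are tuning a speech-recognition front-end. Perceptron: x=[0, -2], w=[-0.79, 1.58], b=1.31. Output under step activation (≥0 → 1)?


z = (0)·(-0.79) + (-2)·(1.58) + 1.31
  = -1.85
step(z) = 0 (z<0)

0


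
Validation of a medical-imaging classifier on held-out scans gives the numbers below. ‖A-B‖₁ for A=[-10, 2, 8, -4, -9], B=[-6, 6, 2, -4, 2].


d = |-10+ 6| + |2-6| + |8-2| + |-4+ 4| + |-9-2|
  = 4 + 4 + 6 + 0 + 11
  = 25

25


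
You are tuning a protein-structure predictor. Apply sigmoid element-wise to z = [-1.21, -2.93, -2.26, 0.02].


σ(-1.21) = 1/(1+e^1.21) = 0.2297
σ(-2.93) = 1/(1+e^2.93) = 0.0507
σ(-2.26) = 1/(1+e^2.26) = 0.0945
σ(0.02) = 1/(1+e^-0.02) = 0.505
result = [0.2297, 0.0507, 0.0945, 0.505]

[0.2297, 0.0507, 0.0945, 0.505]


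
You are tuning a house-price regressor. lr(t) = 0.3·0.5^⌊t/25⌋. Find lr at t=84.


n_drops = ⌊84/25⌋ = 3
lr = 0.3·0.5^3 = 0.3·0.125 = 0.0375

0.0375


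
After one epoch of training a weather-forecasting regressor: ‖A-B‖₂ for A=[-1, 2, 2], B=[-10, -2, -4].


d = √((-1+ 10)² + (2+ 2)² + (2+ 4)²)
  = √(81 + 16 + 36)
  = √133 = 11.5326

11.5326


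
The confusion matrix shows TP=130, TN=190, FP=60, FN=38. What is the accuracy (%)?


Accuracy = (TP+TN)/(TP+TN+FP+FN)
= (130+190)/(418)
= 320/418 = 76.56%

76.56%


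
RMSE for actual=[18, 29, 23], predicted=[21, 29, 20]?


MSE = 18/3 = 6
RMSE = √(18/3) = 2.4495

2.4495


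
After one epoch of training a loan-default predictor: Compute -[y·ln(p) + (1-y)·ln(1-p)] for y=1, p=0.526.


BCE = -[y·ln(p) + (1-y)·ln(1-p)]
= -1·ln(0.526) - 0
= -ln(0.526) = 0.6425

0.6425


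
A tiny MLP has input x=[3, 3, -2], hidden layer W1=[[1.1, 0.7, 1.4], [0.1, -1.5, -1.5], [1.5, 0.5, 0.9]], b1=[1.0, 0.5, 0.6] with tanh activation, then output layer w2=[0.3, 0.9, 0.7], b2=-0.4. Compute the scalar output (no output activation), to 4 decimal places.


z1[0] = (1.1)·(3) + (0.7)·(3) + (1.4)·(-2) + 1.0 = 3.6
z1[1] = (0.1)·(3) + (-1.5)·(3) + (-1.5)·(-2) + 0.5 = -0.7
z1[2] = (1.5)·(3) + (0.5)·(3) + (0.9)·(-2) + 0.6 = 4.8
h = tanh(z1) = [0.9985, -0.6044, 0.9999]
output = (0.3)·(0.9985) + (0.9)·(-0.6044) + (0.7)·(0.9999) - 0.4 = 0.0555

0.0555


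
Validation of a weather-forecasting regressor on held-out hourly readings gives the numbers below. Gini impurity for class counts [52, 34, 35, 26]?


Probabilities: [52/147, 34/147, 35/147, 26/147] ≈ [0.3537, 0.2313, 0.2381, 0.1769]
Σpᵢ² = (2704 + 1156 + 1225 + 676)/147² = 5761/21609
Gini = 1 - Σpᵢ² = 1 - 5761/21609 = 0.7334

0.7334


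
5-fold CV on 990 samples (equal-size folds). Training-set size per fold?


Fold size = 990/5 = 198
Training per fold = 990 - 198 = 792

792


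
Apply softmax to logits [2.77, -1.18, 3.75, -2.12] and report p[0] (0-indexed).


Exponentials: e^2.77=15.9586, e^-1.18=0.3073, e^3.75=42.5211, e^-2.12=0.12
Sum = 58.907
Softmax = [0.2709, 0.0052, 0.7218, 0.002]
p[0] = 15.9586/58.907 = 0.2709

0.2709


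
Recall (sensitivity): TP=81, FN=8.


Recall = TP/(TP+FN)
= 81/(81+8)
= 81/89 = 91.01%

91.01%


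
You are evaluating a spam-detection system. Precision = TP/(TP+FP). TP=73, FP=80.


Precision = TP/(TP+FP)
= 73/(73+80)
= 73/153 = 47.71%

47.71%


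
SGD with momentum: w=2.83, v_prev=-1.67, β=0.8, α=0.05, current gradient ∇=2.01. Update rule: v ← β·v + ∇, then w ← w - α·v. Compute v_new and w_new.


v_new = 0.8·-1.67 + 2.01 = -1.336 + 2.01 = 0.674
w_new = 2.83 - 0.05·0.674 = 2.83 - 0.0337 = 2.7963

v_new=0.674, w_new=2.7963


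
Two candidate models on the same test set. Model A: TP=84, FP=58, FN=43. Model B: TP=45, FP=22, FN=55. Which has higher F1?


Model A: P=84/142=0.5915, R=84/127=0.6614, F1=2PR/(P+R)=2TP/(2TP+FP+FN)=168/269=0.6245
Model B: P=45/67=0.6716, R=45/100=0.45, F1=2PR/(P+R)=2TP/(2TP+FP+FN)=90/167=0.5389
0.6245 > 0.5389 → Model A

Model A


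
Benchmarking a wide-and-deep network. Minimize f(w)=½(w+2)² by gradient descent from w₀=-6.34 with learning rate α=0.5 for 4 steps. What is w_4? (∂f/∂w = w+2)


step 1: grad = -6.34+2 = -4.34; w = -6.34 - 0.5·(-4.34) = -4.17
step 2: grad = -4.17+2 = -2.17; w = -4.17 - 0.5·(-2.17) = -3.085
step 3: grad = -3.085+2 = -1.085; w = -3.085 - 0.5·(-1.085) = -2.5425
step 4: grad = -2.5425+2 = -0.5425; w = -2.5425 - 0.5·(-0.5425) = -2.27125

-2.27125


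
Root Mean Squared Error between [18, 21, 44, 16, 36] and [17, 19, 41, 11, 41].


MSE = 64/5 = 12.8
RMSE = √(64/5) = 3.5777

3.5777


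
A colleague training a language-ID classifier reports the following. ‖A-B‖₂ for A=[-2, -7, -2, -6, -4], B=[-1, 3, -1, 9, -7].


d = √((-2+ 1)² + (-7-3)² + (-2+ 1)² + (-6-9)² + (-4+ 7)²)
  = √(1 + 100 + 1 + 225 + 9)
  = √336 = 18.3303

18.3303


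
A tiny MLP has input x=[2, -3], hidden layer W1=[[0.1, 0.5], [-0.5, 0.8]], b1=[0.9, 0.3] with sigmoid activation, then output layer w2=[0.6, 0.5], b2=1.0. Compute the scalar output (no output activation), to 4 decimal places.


z1[0] = (0.1)·(2) + (0.5)·(-3) + 0.9 = -0.4
z1[1] = (-0.5)·(2) + (0.8)·(-3) + 0.3 = -3.1
h = sigmoid(z1) = [0.4013, 0.0431]
output = (0.6)·(0.4013) + (0.5)·(0.0431) + 1.0 = 1.2623

1.2623


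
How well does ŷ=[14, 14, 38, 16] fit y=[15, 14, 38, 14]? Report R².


ȳ = 20.25
SS_res = Σ(y-ŷ)² = 5
SS_tot = Σ(y-ȳ)² = 420.75
R² = 1 - SS_res/SS_tot = 1 - 0.0119 = 0.9881

0.9881


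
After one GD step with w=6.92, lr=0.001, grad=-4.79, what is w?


w_new = w - α·∇
= 6.92 - 0.001·-4.79
= 6.92 + 0.00479
= 6.92479

6.92479


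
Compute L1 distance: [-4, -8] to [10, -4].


d = |-4-10| + |-8+ 4|
  = 14 + 4
  = 18

18


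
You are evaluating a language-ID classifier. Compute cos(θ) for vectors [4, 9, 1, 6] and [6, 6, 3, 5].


A·B = 4·6 + 9·6 + 1·3 + 6·5 = 111
‖A‖ = √134 = 11.5758, ‖B‖ = √106 = 10.2956
cos = 111/(√134·√106) = 111/√14204 = 0.9314

0.9314


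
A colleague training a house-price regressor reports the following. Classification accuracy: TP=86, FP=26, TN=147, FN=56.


Accuracy = (TP+TN)/(TP+TN+FP+FN)
= (86+147)/(315)
= 233/315 = 73.97%

73.97%


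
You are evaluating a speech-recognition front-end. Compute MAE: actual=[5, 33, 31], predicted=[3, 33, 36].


Absolute errors: |5-3|=2, |33-33|=0, |31-36|=5
Sum = 7
MAE = 7/3 = 7/3

7/3


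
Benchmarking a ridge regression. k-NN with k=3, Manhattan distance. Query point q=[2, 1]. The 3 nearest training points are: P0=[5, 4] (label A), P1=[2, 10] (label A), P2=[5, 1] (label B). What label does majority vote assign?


d(q,P0) = 6  (label A)
d(q,P1) = 9  (label A)
d(q,P2) = 3  (label B)
Votes: A=2, B=1
Majority → A

A


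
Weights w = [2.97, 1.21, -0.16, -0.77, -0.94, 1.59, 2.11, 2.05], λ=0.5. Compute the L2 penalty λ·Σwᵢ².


‖w‖₂² = (2.97)² + (1.21)² + (-0.16)² + (-0.77)² + (-0.94)² + (1.59)² + (2.11)² + (2.05)²
     = 8.8209 + 1.4641 + 0.0256 + 0.5929 + 0.8836 + 2.5281 + 4.4521 + 4.2025
     = 22.9698
λ·‖w‖₂² = 0.5·22.9698 = 11.4849

11.4849


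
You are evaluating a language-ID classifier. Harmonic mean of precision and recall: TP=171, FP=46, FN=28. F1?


Precision = 171/217 = 0.788
Recall = 171/199 = 0.8593
F1 = 2·P·R/(P+R) = 2·TP/(2·TP+FP+FN) = 342/(342+46+28) = 342/416 = 0.8221

0.8221


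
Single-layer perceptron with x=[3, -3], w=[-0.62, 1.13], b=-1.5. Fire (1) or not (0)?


z = (3)·(-0.62) + (-3)·(1.13) - 1.5
  = -6.75
step(z) = 0 (z<0)

0


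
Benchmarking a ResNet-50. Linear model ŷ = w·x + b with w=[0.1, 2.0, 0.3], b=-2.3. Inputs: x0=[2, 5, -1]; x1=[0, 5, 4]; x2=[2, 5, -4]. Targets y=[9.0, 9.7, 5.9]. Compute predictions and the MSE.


ŷ0 = (0.1)·(2) + (2.0)·(5) + (0.3)·(-1) - 2.3 = 7.6
ŷ1 = (0.1)·(0) + (2.0)·(5) + (0.3)·(4) - 2.3 = 8.9
ŷ2 = (0.1)·(2) + (2.0)·(5) + (0.3)·(-4) - 2.3 = 6.7
errors² = [1.96, 0.64, 0.64]
MSE = 3.2400/3 = 1.08

1.08


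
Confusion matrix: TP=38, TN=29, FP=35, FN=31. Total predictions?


Total = TP + TN + FP + FN
= 38 + 29 + 35 + 31
= 133
(Predicted positive: 73, predicted negative: 60)

133


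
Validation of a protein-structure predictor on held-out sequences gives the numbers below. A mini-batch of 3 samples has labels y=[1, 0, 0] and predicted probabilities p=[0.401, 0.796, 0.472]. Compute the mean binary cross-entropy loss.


L[0] = -ln(0.401) = 0.9138
L[1] = -ln(1-0.796) = -ln(0.204) = 1.5896
L[2] = -ln(1-0.472) = -ln(0.528) = 0.6387
mean = (0.9138 + 1.5896 + 0.6387)/3 = 1.0474

1.0474


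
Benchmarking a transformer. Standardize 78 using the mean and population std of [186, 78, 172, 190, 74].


μ = 140, σ = 52.6118
z = (78 - 140)/52.6118 = -1.1784

-1.1784


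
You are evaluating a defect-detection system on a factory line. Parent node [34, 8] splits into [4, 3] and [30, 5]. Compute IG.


Parent = [34, 8], H_parent = 0.7025
H_left = 0.9852 (n=7), H_right = 0.5917 (n=35)
H_children = (7/42)·0.9852 + (35/42)·0.5917 = 0.6573
IG = 0.7025 - 0.6573 = 0.0452

0.0452


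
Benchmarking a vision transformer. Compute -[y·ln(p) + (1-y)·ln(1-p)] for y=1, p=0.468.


BCE = -[y·ln(p) + (1-y)·ln(1-p)]
= -1·ln(0.468) - 0
= -ln(0.468) = 0.7593

0.7593


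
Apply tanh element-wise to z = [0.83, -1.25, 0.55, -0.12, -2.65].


tanh(0.83) = 0.6805
tanh(-1.25) = -0.8483
tanh(0.55) = 0.5005
tanh(-0.12) = -0.1194
tanh(-2.65) = -0.9901
result = [0.6805, -0.8483, 0.5005, -0.1194, -0.9901]

[0.6805, -0.8483, 0.5005, -0.1194, -0.9901]


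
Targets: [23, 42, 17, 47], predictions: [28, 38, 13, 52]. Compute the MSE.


Squared errors: (23-28)²=25, (42-38)²=16, (17-13)²=16, (47-52)²=25
Sum = 82
MSE = 82/4 = 41/2

41/2


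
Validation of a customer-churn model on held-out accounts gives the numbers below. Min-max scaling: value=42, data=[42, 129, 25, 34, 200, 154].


min=25, max=200
(42-25)/(200-25) = 17/175 = 0.0971

0.0971


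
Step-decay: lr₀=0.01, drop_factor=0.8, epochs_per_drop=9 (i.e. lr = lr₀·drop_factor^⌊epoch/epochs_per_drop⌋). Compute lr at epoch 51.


n_drops = ⌊51/9⌋ = 5
lr = 0.01·0.8^5 = 0.01·0.32768 = 0.0032768

0.0032768


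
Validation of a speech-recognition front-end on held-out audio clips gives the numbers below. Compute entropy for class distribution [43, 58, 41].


Probabilities: [43/142, 58/142, 41/142] ≈ [0.3028, 0.4085, 0.2887]
H = -((43/142)·log₂(43/142) + (58/142)·log₂(58/142) + (41/142)·log₂(41/142))
  = 1.567 bits

1.567 bits


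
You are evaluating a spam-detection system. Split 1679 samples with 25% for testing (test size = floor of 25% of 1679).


Test = ⌊1679·25/100⌋ = 419
Train = 1679 - 419 = 1260

Train: 1260, Test: 419


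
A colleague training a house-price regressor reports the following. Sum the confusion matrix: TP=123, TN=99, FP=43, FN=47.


Total = TP + TN + FP + FN
= 123 + 99 + 43 + 47
= 312
(Predicted positive: 166, predicted negative: 146)

312


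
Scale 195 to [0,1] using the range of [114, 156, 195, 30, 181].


min=30, max=195
(195-30)/(195-30) = 165/165 = 1.0

1.0


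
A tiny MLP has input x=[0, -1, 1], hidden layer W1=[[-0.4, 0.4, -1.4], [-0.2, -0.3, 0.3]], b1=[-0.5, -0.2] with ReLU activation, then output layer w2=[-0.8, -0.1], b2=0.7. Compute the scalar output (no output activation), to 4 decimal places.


z1[0] = (-0.4)·(0) + (0.4)·(-1) + (-1.4)·(1) - 0.5 = -2.3
z1[1] = (-0.2)·(0) + (-0.3)·(-1) + (0.3)·(1) - 0.2 = 0.4
h = ReLU(z1) = [0.0, 0.4]
output = (-0.8)·(0.0) + (-0.1)·(0.4) + 0.7 = 0.66

0.66


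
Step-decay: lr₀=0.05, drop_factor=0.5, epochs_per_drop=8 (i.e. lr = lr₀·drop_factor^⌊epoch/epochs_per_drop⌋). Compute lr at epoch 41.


n_drops = ⌊41/8⌋ = 5
lr = 0.05·0.5^5 = 0.05·0.03125 = 0.0015625

0.0015625


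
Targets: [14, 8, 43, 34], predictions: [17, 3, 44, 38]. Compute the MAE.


Absolute errors: |14-17|=3, |8-3|=5, |43-44|=1, |34-38|=4
Sum = 13
MAE = 13/4 = 13/4

13/4


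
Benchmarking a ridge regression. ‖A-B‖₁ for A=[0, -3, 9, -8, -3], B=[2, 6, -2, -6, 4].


d = |0-2| + |-3-6| + |9+ 2| + |-8+ 6| + |-3-4|
  = 2 + 9 + 11 + 2 + 7
  = 31

31


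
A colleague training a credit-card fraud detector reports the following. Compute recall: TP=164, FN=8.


Recall = TP/(TP+FN)
= 164/(164+8)
= 164/172 = 95.35%

95.35%


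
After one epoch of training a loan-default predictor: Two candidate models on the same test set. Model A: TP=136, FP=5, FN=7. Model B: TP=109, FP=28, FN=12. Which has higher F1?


Model A: P=136/141=0.9645, R=136/143=0.951, F1=2PR/(P+R)=2TP/(2TP+FP+FN)=272/284=0.9577
Model B: P=109/137=0.7956, R=109/121=0.9008, F1=2PR/(P+R)=2TP/(2TP+FP+FN)=218/258=0.845
0.9577 > 0.845 → Model A

Model A


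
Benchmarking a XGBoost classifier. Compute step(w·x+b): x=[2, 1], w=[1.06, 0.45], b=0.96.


z = (2)·(1.06) + (1)·(0.45) + 0.96
  = 3.53
step(z) = 1 (z≥0)

1


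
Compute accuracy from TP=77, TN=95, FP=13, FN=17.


Accuracy = (TP+TN)/(TP+TN+FP+FN)
= (77+95)/(202)
= 172/202 = 85.15%

85.15%


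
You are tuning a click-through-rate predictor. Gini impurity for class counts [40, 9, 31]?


Probabilities: [40/80, 9/80, 31/80] ≈ [0.5, 0.1125, 0.3875]
Σpᵢ² = (1600 + 81 + 961)/80² = 2642/6400
Gini = 1 - Σpᵢ² = 1 - 2642/6400 = 0.5872

0.5872


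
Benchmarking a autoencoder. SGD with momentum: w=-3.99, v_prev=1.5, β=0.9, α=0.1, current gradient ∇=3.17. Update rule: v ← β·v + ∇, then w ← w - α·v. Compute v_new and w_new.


v_new = 0.9·1.5 + 3.17 = 1.35 + 3.17 = 4.52
w_new = -3.99 - 0.1·4.52 = -3.99 - 0.452 = -4.442

v_new=4.52, w_new=-4.442


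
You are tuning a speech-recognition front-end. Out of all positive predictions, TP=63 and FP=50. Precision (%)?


Precision = TP/(TP+FP)
= 63/(63+50)
= 63/113 = 55.75%

55.75%


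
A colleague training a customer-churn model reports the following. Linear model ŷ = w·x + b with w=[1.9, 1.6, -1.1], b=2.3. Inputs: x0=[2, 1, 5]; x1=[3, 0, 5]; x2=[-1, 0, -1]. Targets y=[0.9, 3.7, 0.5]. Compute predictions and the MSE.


ŷ0 = (1.9)·(2) + (1.6)·(1) + (-1.1)·(5) + 2.3 = 2.2
ŷ1 = (1.9)·(3) + (1.6)·(0) + (-1.1)·(5) + 2.3 = 2.5
ŷ2 = (1.9)·(-1) + (1.6)·(0) + (-1.1)·(-1) + 2.3 = 1.5
errors² = [1.69, 1.44, 1.0]
MSE = 4.1300/3 = 1.3767

1.3767


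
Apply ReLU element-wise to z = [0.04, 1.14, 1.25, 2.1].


ReLU(0.04) = max(0, 0.04) = 0.04
ReLU(1.14) = max(0, 1.14) = 1.14
ReLU(1.25) = max(0, 1.25) = 1.25
ReLU(2.1) = max(0, 2.1) = 2.1
result = [0.04, 1.14, 1.25, 2.1]

[0.04, 1.14, 1.25, 2.1]


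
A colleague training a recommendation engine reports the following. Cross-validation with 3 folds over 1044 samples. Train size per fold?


Fold size = 1044/3 = 348
Training per fold = 1044 - 348 = 696

696


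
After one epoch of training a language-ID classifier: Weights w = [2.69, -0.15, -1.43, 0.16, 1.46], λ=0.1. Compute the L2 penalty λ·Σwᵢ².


‖w‖₂² = (2.69)² + (-0.15)² + (-1.43)² + (0.16)² + (1.46)²
     = 7.2361 + 0.0225 + 2.0449 + 0.0256 + 2.1316
     = 11.4607
λ·‖w‖₂² = 0.1·11.4607 = 1.14607

1.14607


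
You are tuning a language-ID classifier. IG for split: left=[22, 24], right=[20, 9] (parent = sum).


Parent = [42, 33], H_parent = 0.9896
H_left = 0.9986 (n=46), H_right = 0.8936 (n=29)
H_children = (46/75)·0.9986 + (29/75)·0.8936 = 0.958
IG = 0.9896 - 0.958 = 0.0316

0.0316
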